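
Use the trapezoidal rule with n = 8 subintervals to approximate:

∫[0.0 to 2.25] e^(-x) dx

f(x) = e^(-x)
a = 0.0, b = 2.25, n = 8
h = (b - a)/n = 0.281250

Trapezoidal rule: (h/2)[f(x₀) + 2f(x₁) + 2f(x₂) + ... + f(xₙ)]

x_0 = 0.0000, f(x_0) = 1.000000, coefficient = 1
x_1 = 0.2812, f(x_1) = 0.754840, coefficient = 2
x_2 = 0.5625, f(x_2) = 0.569783, coefficient = 2
x_3 = 0.8438, f(x_3) = 0.430095, coefficient = 2
x_4 = 1.1250, f(x_4) = 0.324652, coefficient = 2
x_5 = 1.4062, f(x_5) = 0.245061, coefficient = 2
x_6 = 1.6875, f(x_6) = 0.184981, coefficient = 2
x_7 = 1.9688, f(x_7) = 0.139631, coefficient = 2
x_8 = 2.2500, f(x_8) = 0.105399, coefficient = 1

I ≈ (0.281250/2) × 6.403485 = 0.900490
Exact value: 0.894601
Error: 0.005889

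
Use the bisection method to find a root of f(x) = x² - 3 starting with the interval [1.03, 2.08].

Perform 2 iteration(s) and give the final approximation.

f(x) = x² - 3
Initial interval: [1.03, 2.08]

Iteration 1:
  c_1 = (1.030000 + 2.080000)/2 = 1.555000
  f(c_1) = f(1.555000) = -0.581975
  f(a) × f(c) ≥ 0, new interval: [1.555000, 2.080000]
Iteration 2:
  c_2 = (1.555000 + 2.080000)/2 = 1.817500
  f(c_2) = f(1.817500) = 0.303306
  f(a) × f(c) < 0, new interval: [1.555000, 1.817500]

After 2 iteration(s), the approximation is c_2 = 1.817500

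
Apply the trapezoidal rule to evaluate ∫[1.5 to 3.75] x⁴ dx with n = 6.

f(x) = x⁴
a = 1.5, b = 3.75, n = 6
h = (b - a)/n = 0.375000

Trapezoidal rule: (h/2)[f(x₀) + 2f(x₁) + 2f(x₂) + ... + f(xₙ)]

x_0 = 1.5000, f(x_0) = 5.062500, coefficient = 1
x_1 = 1.8750, f(x_1) = 12.359619, coefficient = 2
x_2 = 2.2500, f(x_2) = 25.628906, coefficient = 2
x_3 = 2.6250, f(x_3) = 47.480713, coefficient = 2
x_4 = 3.0000, f(x_4) = 81.000000, coefficient = 2
x_5 = 3.3750, f(x_5) = 129.746338, coefficient = 2
x_6 = 3.7500, f(x_6) = 197.753906, coefficient = 1

I ≈ (0.375000/2) × 795.247559 = 149.108917
Exact value: 146.796680
Error: 2.312238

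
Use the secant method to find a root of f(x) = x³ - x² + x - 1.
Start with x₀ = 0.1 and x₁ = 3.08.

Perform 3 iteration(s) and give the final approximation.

f(x) = x³ - x² + x - 1
x₀ = 0.1, x₁ = 3.08

Secant formula: x_{n+1} = x_n - f(x_n)(x_n - x_{n-1})/(f(x_n) - f(x_{n-1}))

Iteration 1:
  f(0.100000) = -0.909000
  f(3.080000) = 21.811712
  x_2 = 3.080000 - 21.811712×(3.080000 - 0.100000)/(21.811712 - (-0.909000))
       = 0.219222
Iteration 2:
  f(3.080000) = 21.811712
  f(0.219222) = -0.818301
  x_3 = 0.219222 - (-0.818301)×(0.219222 - 3.080000)/(-0.818301 - 21.811712)
       = 0.322668
Iteration 3:
  f(0.219222) = -0.818301
  f(0.322668) = -0.747852
  x_4 = 0.322668 - (-0.747852)×(0.322668 - 0.219222)/(-0.747852 - (-0.818301))
       = 1.420805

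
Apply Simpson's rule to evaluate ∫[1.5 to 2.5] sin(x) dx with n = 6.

f(x) = sin(x)
a = 1.5, b = 2.5, n = 6
h = (b - a)/n = 0.166667

Simpson's rule: (h/3)[f(x₀) + 4f(x₁) + 2f(x₂) + ... + f(xₙ)]

x_0 = 1.5000, f(x_0) = 0.997495, coefficient = 1
x_1 = 1.6667, f(x_1) = 0.995408, coefficient = 4
x_2 = 1.8333, f(x_2) = 0.965735, coefficient = 2
x_3 = 2.0000, f(x_3) = 0.909297, coefficient = 4
x_4 = 2.1667, f(x_4) = 0.827660, coefficient = 2
x_5 = 2.3333, f(x_5) = 0.723086, coefficient = 4
x_6 = 2.5000, f(x_6) = 0.598472, coefficient = 1

I ≈ (0.166667/3) × 15.693922 = 0.871885
Exact value: 0.871881
Error: 0.000004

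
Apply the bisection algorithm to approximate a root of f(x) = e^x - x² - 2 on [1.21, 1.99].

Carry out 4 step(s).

f(x) = e^x - x² - 2
Initial interval: [1.21, 1.99]

Iteration 1:
  c_1 = (1.210000 + 1.990000)/2 = 1.600000
  f(c_1) = f(1.600000) = 0.393032
  f(a) × f(c) < 0, new interval: [1.210000, 1.600000]
Iteration 2:
  c_2 = (1.210000 + 1.600000)/2 = 1.405000
  f(c_2) = f(1.405000) = 0.101502
  f(a) × f(c) < 0, new interval: [1.210000, 1.405000]
Iteration 3:
  c_3 = (1.210000 + 1.405000)/2 = 1.307500
  f(c_3) = f(1.307500) = -0.012636
  f(a) × f(c) ≥ 0, new interval: [1.307500, 1.405000]
Iteration 4:
  c_4 = (1.307500 + 1.405000)/2 = 1.356250
  f(c_4) = f(1.356250) = 0.042196
  f(a) × f(c) < 0, new interval: [1.307500, 1.356250]

After 4 iteration(s), the approximation is c_4 = 1.356250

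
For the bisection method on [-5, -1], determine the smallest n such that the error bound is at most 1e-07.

We need (b-a)/2^n ≤ 1e-07
(-1 - (-5))/2^n ≤ 1e-07
4/2^n ≤ 1e-07
2^n ≥ 40000000
n ≥ log₂(40000000) = 25.25
n ≥ 26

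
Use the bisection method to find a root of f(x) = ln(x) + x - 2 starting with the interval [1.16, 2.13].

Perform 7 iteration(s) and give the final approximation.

f(x) = ln(x) + x - 2
Initial interval: [1.16, 2.13]

Iteration 1:
  c_1 = (1.160000 + 2.130000)/2 = 1.645000
  f(c_1) = f(1.645000) = 0.142740
  f(a) × f(c) < 0, new interval: [1.160000, 1.645000]
Iteration 2:
  c_2 = (1.160000 + 1.645000)/2 = 1.402500
  f(c_2) = f(1.402500) = -0.259244
  f(a) × f(c) ≥ 0, new interval: [1.402500, 1.645000]
Iteration 3:
  c_3 = (1.402500 + 1.645000)/2 = 1.523750
  f(c_3) = f(1.523750) = -0.055076
  f(a) × f(c) ≥ 0, new interval: [1.523750, 1.645000]
Iteration 4:
  c_4 = (1.523750 + 1.645000)/2 = 1.584375
  f(c_4) = f(1.584375) = 0.044565
  f(a) × f(c) < 0, new interval: [1.523750, 1.584375]
Iteration 5:
  c_5 = (1.523750 + 1.584375)/2 = 1.554063
  f(c_5) = f(1.554063) = -0.005065
  f(a) × f(c) ≥ 0, new interval: [1.554063, 1.584375]
Iteration 6:
  c_6 = (1.554063 + 1.584375)/2 = 1.569219
  f(c_6) = f(1.569219) = 0.019797
  f(a) × f(c) < 0, new interval: [1.554063, 1.569219]
Iteration 7:
  c_7 = (1.554063 + 1.569219)/2 = 1.561641
  f(c_7) = f(1.561641) = 0.007378
  f(a) × f(c) < 0, new interval: [1.554063, 1.561641]

After 7 iteration(s), the approximation is c_7 = 1.561641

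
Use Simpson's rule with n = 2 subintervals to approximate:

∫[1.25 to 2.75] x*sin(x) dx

f(x) = x*sin(x)
a = 1.25, b = 2.75, n = 2
h = (b - a)/n = 0.750000

Simpson's rule: (h/3)[f(x₀) + 4f(x₁) + 2f(x₂) + ... + f(xₙ)]

x_0 = 1.2500, f(x_0) = 1.186231, coefficient = 1
x_1 = 2.0000, f(x_1) = 1.818595, coefficient = 4
x_2 = 2.7500, f(x_2) = 1.049568, coefficient = 1

I ≈ (0.750000/3) × 9.510178 = 2.377544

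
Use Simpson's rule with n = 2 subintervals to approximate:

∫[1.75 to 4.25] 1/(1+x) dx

f(x) = 1/(1+x)
a = 1.75, b = 4.25, n = 2
h = (b - a)/n = 1.250000

Simpson's rule: (h/3)[f(x₀) + 4f(x₁) + 2f(x₂) + ... + f(xₙ)]

x_0 = 1.7500, f(x_0) = 0.363636, coefficient = 1
x_1 = 3.0000, f(x_1) = 0.250000, coefficient = 4
x_2 = 4.2500, f(x_2) = 0.190476, coefficient = 1

I ≈ (1.250000/3) × 1.554113 = 0.647547
Exact value: 0.646627
Error: 0.000920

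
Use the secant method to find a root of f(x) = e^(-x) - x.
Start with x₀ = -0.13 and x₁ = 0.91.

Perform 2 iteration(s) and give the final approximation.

f(x) = e^(-x) - x
x₀ = -0.13, x₁ = 0.91

Secant formula: x_{n+1} = x_n - f(x_n)(x_n - x_{n-1})/(f(x_n) - f(x_{n-1}))

Iteration 1:
  f(-0.130000) = 1.268828
  f(0.910000) = -0.507476
  x_2 = 0.910000 - (-0.507476)×(0.910000 - (-0.130000))/(-0.507476 - 1.268828)
       = 0.612880
Iteration 2:
  f(0.910000) = -0.507476
  f(0.612880) = -0.071092
  x_3 = 0.612880 - (-0.071092)×(0.612880 - 0.910000)/(-0.071092 - (-0.507476))
       = 0.564476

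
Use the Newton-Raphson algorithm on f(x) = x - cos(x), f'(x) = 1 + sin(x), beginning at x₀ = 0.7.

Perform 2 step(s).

f(x) = x - cos(x)
f'(x) = 1 + sin(x)
x₀ = 0.7

Newton-Raphson formula: x_{n+1} = x_n - f(x_n)/f'(x_n)

Iteration 1:
  f(0.700000) = -0.064842
  f'(0.700000) = 1.644218
  x_1 = 0.700000 - (-0.064842)/1.644218 = 0.739436
Iteration 2:
  f(0.739436) = 0.000588
  f'(0.739436) = 1.673872
  x_2 = 0.739436 - 0.000588/1.673872 = 0.739085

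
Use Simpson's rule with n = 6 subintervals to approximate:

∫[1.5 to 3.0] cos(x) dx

f(x) = cos(x)
a = 1.5, b = 3.0, n = 6
h = (b - a)/n = 0.250000

Simpson's rule: (h/3)[f(x₀) + 4f(x₁) + 2f(x₂) + ... + f(xₙ)]

x_0 = 1.5000, f(x_0) = 0.070737, coefficient = 1
x_1 = 1.7500, f(x_1) = -0.178246, coefficient = 4
x_2 = 2.0000, f(x_2) = -0.416147, coefficient = 2
x_3 = 2.2500, f(x_3) = -0.628174, coefficient = 4
x_4 = 2.5000, f(x_4) = -0.801144, coefficient = 2
x_5 = 2.7500, f(x_5) = -0.924302, coefficient = 4
x_6 = 3.0000, f(x_6) = -0.989992, coefficient = 1

I ≈ (0.250000/3) × -10.276724 = -0.856394
Exact value: -0.856375
Error: 0.000019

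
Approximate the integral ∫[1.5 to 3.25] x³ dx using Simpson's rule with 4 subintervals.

f(x) = x³
a = 1.5, b = 3.25, n = 4
h = (b - a)/n = 0.437500

Simpson's rule: (h/3)[f(x₀) + 4f(x₁) + 2f(x₂) + ... + f(xₙ)]

x_0 = 1.5000, f(x_0) = 3.375000, coefficient = 1
x_1 = 1.9375, f(x_1) = 7.273193, coefficient = 4
x_2 = 2.3750, f(x_2) = 13.396484, coefficient = 2
x_3 = 2.8125, f(x_3) = 22.247314, coefficient = 4
x_4 = 3.2500, f(x_4) = 34.328125, coefficient = 1

I ≈ (0.437500/3) × 182.578125 = 26.625977
Exact value: 26.625977
Error: 0.000000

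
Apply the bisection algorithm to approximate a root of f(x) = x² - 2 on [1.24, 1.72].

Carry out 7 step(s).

f(x) = x² - 2
Initial interval: [1.24, 1.72]

Iteration 1:
  c_1 = (1.240000 + 1.720000)/2 = 1.480000
  f(c_1) = f(1.480000) = 0.190400
  f(a) × f(c) < 0, new interval: [1.240000, 1.480000]
Iteration 2:
  c_2 = (1.240000 + 1.480000)/2 = 1.360000
  f(c_2) = f(1.360000) = -0.150400
  f(a) × f(c) ≥ 0, new interval: [1.360000, 1.480000]
Iteration 3:
  c_3 = (1.360000 + 1.480000)/2 = 1.420000
  f(c_3) = f(1.420000) = 0.016400
  f(a) × f(c) < 0, new interval: [1.360000, 1.420000]
Iteration 4:
  c_4 = (1.360000 + 1.420000)/2 = 1.390000
  f(c_4) = f(1.390000) = -0.067900
  f(a) × f(c) ≥ 0, new interval: [1.390000, 1.420000]
Iteration 5:
  c_5 = (1.390000 + 1.420000)/2 = 1.405000
  f(c_5) = f(1.405000) = -0.025975
  f(a) × f(c) ≥ 0, new interval: [1.405000, 1.420000]
Iteration 6:
  c_6 = (1.405000 + 1.420000)/2 = 1.412500
  f(c_6) = f(1.412500) = -0.004844
  f(a) × f(c) ≥ 0, new interval: [1.412500, 1.420000]
Iteration 7:
  c_7 = (1.412500 + 1.420000)/2 = 1.416250
  f(c_7) = f(1.416250) = 0.005764
  f(a) × f(c) < 0, new interval: [1.412500, 1.416250]

After 7 iteration(s), the approximation is c_7 = 1.416250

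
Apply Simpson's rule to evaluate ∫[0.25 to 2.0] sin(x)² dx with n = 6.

f(x) = sin(x)²
a = 0.25, b = 2.0, n = 6
h = (b - a)/n = 0.291667

Simpson's rule: (h/3)[f(x₀) + 4f(x₁) + 2f(x₂) + ... + f(xₙ)]

x_0 = 0.2500, f(x_0) = 0.061209, coefficient = 1
x_1 = 0.5417, f(x_1) = 0.265807, coefficient = 4
x_2 = 0.8333, f(x_2) = 0.547862, coefficient = 2
x_3 = 1.1250, f(x_3) = 0.814087, coefficient = 4
x_4 = 1.4167, f(x_4) = 0.976432, coefficient = 2
x_5 = 1.7083, f(x_5) = 0.981203, coefficient = 4
x_6 = 2.0000, f(x_6) = 0.826822, coefficient = 1

I ≈ (0.291667/3) × 12.181003 = 1.184264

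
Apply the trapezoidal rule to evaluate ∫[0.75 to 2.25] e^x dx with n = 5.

f(x) = e^x
a = 0.75, b = 2.25, n = 5
h = (b - a)/n = 0.300000

Trapezoidal rule: (h/2)[f(x₀) + 2f(x₁) + 2f(x₂) + ... + f(xₙ)]

x_0 = 0.7500, f(x_0) = 2.117000, coefficient = 1
x_1 = 1.0500, f(x_1) = 2.857651, coefficient = 2
x_2 = 1.3500, f(x_2) = 3.857426, coefficient = 2
x_3 = 1.6500, f(x_3) = 5.206980, coefficient = 2
x_4 = 1.9500, f(x_4) = 7.028688, coefficient = 2
x_5 = 2.2500, f(x_5) = 9.487736, coefficient = 1

I ≈ (0.300000/2) × 49.506224 = 7.425934
Exact value: 7.370736
Error: 0.055198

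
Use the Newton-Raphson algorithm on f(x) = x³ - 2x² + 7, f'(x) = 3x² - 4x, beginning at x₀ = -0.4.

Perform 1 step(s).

f(x) = x³ - 2x² + 7
f'(x) = 3x² - 4x
x₀ = -0.4

Newton-Raphson formula: x_{n+1} = x_n - f(x_n)/f'(x_n)

Iteration 1:
  f(-0.400000) = 6.616000
  f'(-0.400000) = 2.080000
  x_1 = -0.400000 - 6.616000/2.080000 = -3.580769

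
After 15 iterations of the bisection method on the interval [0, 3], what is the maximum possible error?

Bisection error bound: |error| ≤ (b-a)/2^n
|error| ≤ (3 - 0)/2^15 = 3/2^15
|error| ≤ 0.0000915527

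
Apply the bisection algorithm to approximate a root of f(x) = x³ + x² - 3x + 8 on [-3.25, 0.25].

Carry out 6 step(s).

f(x) = x³ + x² - 3x + 8
Initial interval: [-3.25, 0.25]

Iteration 1:
  c_1 = (-3.250000 + 0.250000)/2 = -1.500000
  f(c_1) = f(-1.500000) = 11.375000
  f(a) × f(c) < 0, new interval: [-3.250000, -1.500000]
Iteration 2:
  c_2 = (-3.250000 + (-1.500000))/2 = -2.375000
  f(c_2) = f(-2.375000) = 7.369141
  f(a) × f(c) < 0, new interval: [-3.250000, -2.375000]
Iteration 3:
  c_3 = (-3.250000 + (-2.375000))/2 = -2.812500
  f(c_3) = f(-2.812500) = 2.100342
  f(a) × f(c) < 0, new interval: [-3.250000, -2.812500]
Iteration 4:
  c_4 = (-3.250000 + (-2.812500))/2 = -3.031250
  f(c_4) = f(-3.031250) = -1.570343
  f(a) × f(c) ≥ 0, new interval: [-3.031250, -2.812500]
Iteration 5:
  c_5 = (-3.031250 + (-2.812500))/2 = -2.921875
  f(c_5) = f(-2.921875) = 0.357899
  f(a) × f(c) < 0, new interval: [-3.031250, -2.921875]
Iteration 6:
  c_6 = (-3.031250 + (-2.921875))/2 = -2.976562
  f(c_6) = f(-2.976562) = -0.582507
  f(a) × f(c) ≥ 0, new interval: [-2.976562, -2.921875]

After 6 iteration(s), the approximation is c_6 = -2.976562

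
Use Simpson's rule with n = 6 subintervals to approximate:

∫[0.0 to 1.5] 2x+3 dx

f(x) = 2x+3
a = 0.0, b = 1.5, n = 6
h = (b - a)/n = 0.250000

Simpson's rule: (h/3)[f(x₀) + 4f(x₁) + 2f(x₂) + ... + f(xₙ)]

x_0 = 0.0000, f(x_0) = 3.000000, coefficient = 1
x_1 = 0.2500, f(x_1) = 3.500000, coefficient = 4
x_2 = 0.5000, f(x_2) = 4.000000, coefficient = 2
x_3 = 0.7500, f(x_3) = 4.500000, coefficient = 4
x_4 = 1.0000, f(x_4) = 5.000000, coefficient = 2
x_5 = 1.2500, f(x_5) = 5.500000, coefficient = 4
x_6 = 1.5000, f(x_6) = 6.000000, coefficient = 1

I ≈ (0.250000/3) × 81.000000 = 6.750000
Exact value: 6.750000
Error: 0.000000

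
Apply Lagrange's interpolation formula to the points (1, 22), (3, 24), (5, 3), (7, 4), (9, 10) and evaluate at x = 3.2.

Lagrange interpolation formula:
P(x) = Σ yᵢ × Lᵢ(x)
where Lᵢ(x) = Π_{j≠i} (x - xⱼ)/(xᵢ - xⱼ)

L_0(3.2) = (3.2 - 3)/(1 - 3) × (3.2 - 5)/(1 - 5) × (3.2 - 7)/(1 - 7) × (3.2 - 9)/(1 - 9) = -0.020663
L_1(3.2) = (3.2 - 1)/(3 - 1) × (3.2 - 5)/(3 - 5) × (3.2 - 7)/(3 - 7) × (3.2 - 9)/(3 - 9) = 0.909150
L_2(3.2) = (3.2 - 1)/(5 - 1) × (3.2 - 3)/(5 - 3) × (3.2 - 7)/(5 - 7) × (3.2 - 9)/(5 - 9) = 0.151525
L_3(3.2) = (3.2 - 1)/(7 - 1) × (3.2 - 3)/(7 - 3) × (3.2 - 5)/(7 - 5) × (3.2 - 9)/(7 - 9) = -0.047850
L_4(3.2) = (3.2 - 1)/(9 - 1) × (3.2 - 3)/(9 - 3) × (3.2 - 5)/(9 - 5) × (3.2 - 7)/(9 - 7) = 0.007838

P(3.2) = 22×L_0(3.2) + 24×L_1(3.2) + 3×L_2(3.2) + 4×L_3(3.2) + 10×L_4(3.2)
P(3.2) = 21.706575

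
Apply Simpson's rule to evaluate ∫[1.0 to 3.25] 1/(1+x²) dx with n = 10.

f(x) = 1/(1+x²)
a = 1.0, b = 3.25, n = 10
h = (b - a)/n = 0.225000

Simpson's rule: (h/3)[f(x₀) + 4f(x₁) + 2f(x₂) + ... + f(xₙ)]

x_0 = 1.0000, f(x_0) = 0.500000, coefficient = 1
x_1 = 1.2250, f(x_1) = 0.399900, coefficient = 4
x_2 = 1.4500, f(x_2) = 0.322321, coefficient = 2
x_3 = 1.6750, f(x_3) = 0.262769, coefficient = 4
x_4 = 1.9000, f(x_4) = 0.216920, coefficient = 2
x_5 = 2.1250, f(x_5) = 0.181303, coefficient = 4
x_6 = 2.3500, f(x_6) = 0.153315, coefficient = 2
x_7 = 2.5750, f(x_7) = 0.131051, coefficient = 4
x_8 = 2.8000, f(x_8) = 0.113122, coefficient = 2
x_9 = 3.0250, f(x_9) = 0.098516, coefficient = 4
x_10 = 3.2500, f(x_10) = 0.086486, coefficient = 1

I ≈ (0.225000/3) × 6.491999 = 0.486900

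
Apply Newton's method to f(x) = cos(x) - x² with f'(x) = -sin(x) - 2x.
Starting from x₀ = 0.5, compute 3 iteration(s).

f(x) = cos(x) - x²
f'(x) = -sin(x) - 2x
x₀ = 0.5

Newton-Raphson formula: x_{n+1} = x_n - f(x_n)/f'(x_n)

Iteration 1:
  f(0.500000) = 0.627583
  f'(0.500000) = -1.479426
  x_1 = 0.500000 - 0.627583/(-1.479426) = 0.924207
Iteration 2:
  f(0.924207) = -0.251691
  f'(0.924207) = -2.646557
  x_2 = 0.924207 - (-0.251691)/(-2.646557) = 0.829106
Iteration 3:
  f(0.829106) = -0.011881
  f'(0.829106) = -2.395539
  x_3 = 0.829106 - (-0.011881)/(-2.395539) = 0.824146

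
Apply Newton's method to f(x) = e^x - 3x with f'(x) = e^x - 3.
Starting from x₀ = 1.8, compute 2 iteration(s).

f(x) = e^x - 3x
f'(x) = e^x - 3
x₀ = 1.8

Newton-Raphson formula: x_{n+1} = x_n - f(x_n)/f'(x_n)

Iteration 1:
  f(1.800000) = 0.649647
  f'(1.800000) = 3.049647
  x_1 = 1.800000 - 0.649647/3.049647 = 1.586976
Iteration 2:
  f(1.586976) = 0.128015
  f'(1.586976) = 1.888943
  x_2 = 1.586976 - 0.128015/1.888943 = 1.519206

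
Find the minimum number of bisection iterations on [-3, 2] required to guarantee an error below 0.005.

We need (b-a)/2^n ≤ 0.005
(2 - (-3))/2^n ≤ 0.005
5/2^n ≤ 0.005
2^n ≥ 1000
n ≥ log₂(1000) = 9.97
n ≥ 10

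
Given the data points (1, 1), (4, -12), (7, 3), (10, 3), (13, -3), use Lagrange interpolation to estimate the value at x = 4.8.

Lagrange interpolation formula:
P(x) = Σ yᵢ × Lᵢ(x)
where Lᵢ(x) = Π_{j≠i} (x - xⱼ)/(xᵢ - xⱼ)

L_0(4.8) = (4.8 - 4)/(1 - 4) × (4.8 - 7)/(1 - 7) × (4.8 - 10)/(1 - 10) × (4.8 - 13)/(1 - 13) = -0.038604
L_1(4.8) = (4.8 - 1)/(4 - 1) × (4.8 - 7)/(4 - 7) × (4.8 - 10)/(4 - 10) × (4.8 - 13)/(4 - 13) = 0.733478
L_2(4.8) = (4.8 - 1)/(7 - 1) × (4.8 - 4)/(7 - 4) × (4.8 - 10)/(7 - 10) × (4.8 - 13)/(7 - 13) = 0.400079
L_3(4.8) = (4.8 - 1)/(10 - 1) × (4.8 - 4)/(10 - 4) × (4.8 - 7)/(10 - 7) × (4.8 - 13)/(10 - 13) = -0.112843
L_4(4.8) = (4.8 - 1)/(13 - 1) × (4.8 - 4)/(13 - 4) × (4.8 - 7)/(13 - 7) × (4.8 - 10)/(13 - 10) = 0.017890

P(4.8) = 1×L_0(4.8) + (-12)×L_1(4.8) + 3×L_2(4.8) + 3×L_3(4.8) + (-3)×L_4(4.8)
P(4.8) = -8.032303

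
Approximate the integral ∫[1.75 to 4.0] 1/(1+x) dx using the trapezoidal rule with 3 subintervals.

f(x) = 1/(1+x)
a = 1.75, b = 4.0, n = 3
h = (b - a)/n = 0.750000

Trapezoidal rule: (h/2)[f(x₀) + 2f(x₁) + 2f(x₂) + ... + f(xₙ)]

x_0 = 1.7500, f(x_0) = 0.363636, coefficient = 1
x_1 = 2.5000, f(x_1) = 0.285714, coefficient = 2
x_2 = 3.2500, f(x_2) = 0.235294, coefficient = 2
x_3 = 4.0000, f(x_3) = 0.200000, coefficient = 1

I ≈ (0.750000/2) × 1.605653 = 0.602120
Exact value: 0.597837
Error: 0.004283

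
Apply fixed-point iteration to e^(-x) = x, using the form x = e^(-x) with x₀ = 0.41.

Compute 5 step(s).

Equation: e^(-x) = x
Fixed-point form: x = e^(-x)
x₀ = 0.41

x_1 = g(0.410000) = 0.663650
x_2 = g(0.663650) = 0.514968
x_3 = g(0.514968) = 0.597520
x_4 = g(0.597520) = 0.550175
x_5 = g(0.550175) = 0.576849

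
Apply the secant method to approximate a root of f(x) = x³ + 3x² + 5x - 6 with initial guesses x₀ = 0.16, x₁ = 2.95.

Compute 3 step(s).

f(x) = x³ + 3x² + 5x - 6
x₀ = 0.16, x₁ = 2.95

Secant formula: x_{n+1} = x_n - f(x_n)(x_n - x_{n-1})/(f(x_n) - f(x_{n-1}))

Iteration 1:
  f(0.160000) = -5.119104
  f(2.950000) = 60.529875
  x_2 = 2.950000 - 60.529875×(2.950000 - 0.160000)/(60.529875 - (-5.119104))
       = 0.377556
Iteration 2:
  f(2.950000) = 60.529875
  f(0.377556) = -3.630758
  x_3 = 0.377556 - (-3.630758)×(0.377556 - 2.950000)/(-3.630758 - 60.529875)
       = 0.523126
Iteration 3:
  f(0.377556) = -3.630758
  f(0.523126) = -2.420224
  x_4 = 0.523126 - (-2.420224)×(0.523126 - 0.377556)/(-2.420224 - (-3.630758))
       = 0.814167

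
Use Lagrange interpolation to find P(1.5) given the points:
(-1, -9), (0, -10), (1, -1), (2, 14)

Lagrange interpolation formula:
P(x) = Σ yᵢ × Lᵢ(x)
where Lᵢ(x) = Π_{j≠i} (x - xⱼ)/(xᵢ - xⱼ)

L_0(1.5) = (1.5 - 0)/(-1 - 0) × (1.5 - 1)/(-1 - 1) × (1.5 - 2)/(-1 - 2) = 0.062500
L_1(1.5) = (1.5 - (-1))/(0 - (-1)) × (1.5 - 1)/(0 - 1) × (1.5 - 2)/(0 - 2) = -0.312500
L_2(1.5) = (1.5 - (-1))/(1 - (-1)) × (1.5 - 0)/(1 - 0) × (1.5 - 2)/(1 - 2) = 0.937500
L_3(1.5) = (1.5 - (-1))/(2 - (-1)) × (1.5 - 0)/(2 - 0) × (1.5 - 1)/(2 - 1) = 0.312500

P(1.5) = (-9)×L_0(1.5) + (-10)×L_1(1.5) + (-1)×L_2(1.5) + 14×L_3(1.5)
P(1.5) = 6.000000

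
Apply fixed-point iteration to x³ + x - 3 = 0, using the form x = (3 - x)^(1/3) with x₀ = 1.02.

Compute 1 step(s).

Equation: x³ + x - 3 = 0
Fixed-point form: x = (3 - x)^(1/3)
x₀ = 1.02

x_1 = g(1.020000) = 1.255707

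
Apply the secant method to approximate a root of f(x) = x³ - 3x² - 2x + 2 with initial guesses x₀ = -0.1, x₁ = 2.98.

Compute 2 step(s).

f(x) = x³ - 3x² - 2x + 2
x₀ = -0.1, x₁ = 2.98

Secant formula: x_{n+1} = x_n - f(x_n)(x_n - x_{n-1})/(f(x_n) - f(x_{n-1}))

Iteration 1:
  f(-0.100000) = 2.169000
  f(2.980000) = -4.137608
  x_2 = 2.980000 - (-4.137608)×(2.980000 - (-0.100000))/(-4.137608 - 2.169000)
       = 0.959289
Iteration 2:
  f(2.980000) = -4.137608
  f(0.959289) = -1.796512
  x_3 = 0.959289 - (-1.796512)×(0.959289 - 2.980000)/(-1.796512 - (-4.137608))
       = -0.591366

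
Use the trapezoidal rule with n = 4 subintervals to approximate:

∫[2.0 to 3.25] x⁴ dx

f(x) = x⁴
a = 2.0, b = 3.25, n = 4
h = (b - a)/n = 0.312500

Trapezoidal rule: (h/2)[f(x₀) + 2f(x₁) + 2f(x₂) + ... + f(xₙ)]

x_0 = 2.0000, f(x_0) = 16.000000, coefficient = 1
x_1 = 2.3125, f(x_1) = 28.597427, coefficient = 2
x_2 = 2.6250, f(x_2) = 47.480713, coefficient = 2
x_3 = 2.9375, f(x_3) = 74.458023, coefficient = 2
x_4 = 3.2500, f(x_4) = 111.566406, coefficient = 1

I ≈ (0.312500/2) × 428.638733 = 66.974802
Exact value: 66.118164
Error: 0.856638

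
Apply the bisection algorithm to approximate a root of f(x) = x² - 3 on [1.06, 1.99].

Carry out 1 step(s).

f(x) = x² - 3
Initial interval: [1.06, 1.99]

Iteration 1:
  c_1 = (1.060000 + 1.990000)/2 = 1.525000
  f(c_1) = f(1.525000) = -0.674375
  f(a) × f(c) ≥ 0, new interval: [1.525000, 1.990000]

After 1 iteration(s), the approximation is c_1 = 1.525000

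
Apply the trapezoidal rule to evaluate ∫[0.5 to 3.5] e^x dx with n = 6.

f(x) = e^x
a = 0.5, b = 3.5, n = 6
h = (b - a)/n = 0.500000

Trapezoidal rule: (h/2)[f(x₀) + 2f(x₁) + 2f(x₂) + ... + f(xₙ)]

x_0 = 0.5000, f(x_0) = 1.648721, coefficient = 1
x_1 = 1.0000, f(x_1) = 2.718282, coefficient = 2
x_2 = 1.5000, f(x_2) = 4.481689, coefficient = 2
x_3 = 2.0000, f(x_3) = 7.389056, coefficient = 2
x_4 = 2.5000, f(x_4) = 12.182494, coefficient = 2
x_5 = 3.0000, f(x_5) = 20.085537, coefficient = 2
x_6 = 3.5000, f(x_6) = 33.115452, coefficient = 1

I ≈ (0.500000/2) × 128.478289 = 32.119572
Exact value: 31.466731
Error: 0.652842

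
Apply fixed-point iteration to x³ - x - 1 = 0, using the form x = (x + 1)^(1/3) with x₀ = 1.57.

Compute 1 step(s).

Equation: x³ - x - 1 = 0
Fixed-point form: x = (x + 1)^(1/3)
x₀ = 1.57

x_1 = g(1.570000) = 1.369760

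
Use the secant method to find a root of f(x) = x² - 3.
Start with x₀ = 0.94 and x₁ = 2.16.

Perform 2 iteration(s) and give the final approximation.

f(x) = x² - 3
x₀ = 0.94, x₁ = 2.16

Secant formula: x_{n+1} = x_n - f(x_n)(x_n - x_{n-1})/(f(x_n) - f(x_{n-1}))

Iteration 1:
  f(0.940000) = -2.116400
  f(2.160000) = 1.665600
  x_2 = 2.160000 - 1.665600×(2.160000 - 0.940000)/(1.665600 - (-2.116400))
       = 1.622710
Iteration 2:
  f(2.160000) = 1.665600
  f(1.622710) = -0.366813
  x_3 = 1.622710 - (-0.366813)×(1.622710 - 2.160000)/(-0.366813 - 1.665600)
       = 1.719681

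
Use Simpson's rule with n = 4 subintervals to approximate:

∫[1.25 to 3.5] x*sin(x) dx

f(x) = x*sin(x)
a = 1.25, b = 3.5, n = 4
h = (b - a)/n = 0.562500

Simpson's rule: (h/3)[f(x₀) + 4f(x₁) + 2f(x₂) + ... + f(xₙ)]

x_0 = 1.2500, f(x_0) = 1.186231, coefficient = 1
x_1 = 1.8125, f(x_1) = 1.759814, coefficient = 4
x_2 = 2.3750, f(x_2) = 1.647502, coefficient = 2
x_3 = 2.9375, f(x_3) = 0.595369, coefficient = 4
x_4 = 3.5000, f(x_4) = -1.227741, coefficient = 1

I ≈ (0.562500/3) × 12.674223 = 2.376417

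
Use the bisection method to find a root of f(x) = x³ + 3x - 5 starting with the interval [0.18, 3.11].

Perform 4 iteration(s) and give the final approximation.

f(x) = x³ + 3x - 5
Initial interval: [0.18, 3.11]

Iteration 1:
  c_1 = (0.180000 + 3.110000)/2 = 1.645000
  f(c_1) = f(1.645000) = 4.386411
  f(a) × f(c) < 0, new interval: [0.180000, 1.645000]
Iteration 2:
  c_2 = (0.180000 + 1.645000)/2 = 0.912500
  f(c_2) = f(0.912500) = -1.502701
  f(a) × f(c) ≥ 0, new interval: [0.912500, 1.645000]
Iteration 3:
  c_3 = (0.912500 + 1.645000)/2 = 1.278750
  f(c_3) = f(1.278750) = 0.927264
  f(a) × f(c) < 0, new interval: [0.912500, 1.278750]
Iteration 4:
  c_4 = (0.912500 + 1.278750)/2 = 1.095625
  f(c_4) = f(1.095625) = -0.397943
  f(a) × f(c) ≥ 0, new interval: [1.095625, 1.278750]

After 4 iteration(s), the approximation is c_4 = 1.095625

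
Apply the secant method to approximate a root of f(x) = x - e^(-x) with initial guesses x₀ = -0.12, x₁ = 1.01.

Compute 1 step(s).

f(x) = x - e^(-x)
x₀ = -0.12, x₁ = 1.01

Secant formula: x_{n+1} = x_n - f(x_n)(x_n - x_{n-1})/(f(x_n) - f(x_{n-1}))

Iteration 1:
  f(-0.120000) = -1.247497
  f(1.010000) = 0.645781
  x_2 = 1.010000 - 0.645781×(1.010000 - (-0.120000))/(0.645781 - (-1.247497))
       = 0.624567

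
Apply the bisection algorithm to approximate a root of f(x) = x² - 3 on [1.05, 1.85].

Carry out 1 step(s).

f(x) = x² - 3
Initial interval: [1.05, 1.85]

Iteration 1:
  c_1 = (1.050000 + 1.850000)/2 = 1.450000
  f(c_1) = f(1.450000) = -0.897500
  f(a) × f(c) ≥ 0, new interval: [1.450000, 1.850000]

After 1 iteration(s), the approximation is c_1 = 1.450000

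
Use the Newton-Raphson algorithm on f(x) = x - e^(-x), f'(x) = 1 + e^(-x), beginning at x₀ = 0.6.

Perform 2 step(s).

f(x) = x - e^(-x)
f'(x) = 1 + e^(-x)
x₀ = 0.6

Newton-Raphson formula: x_{n+1} = x_n - f(x_n)/f'(x_n)

Iteration 1:
  f(0.600000) = 0.051188
  f'(0.600000) = 1.548812
  x_1 = 0.600000 - 0.051188/1.548812 = 0.566950
Iteration 2:
  f(0.566950) = -0.000303
  f'(0.566950) = 1.567253
  x_2 = 0.566950 - (-0.000303)/1.567253 = 0.567143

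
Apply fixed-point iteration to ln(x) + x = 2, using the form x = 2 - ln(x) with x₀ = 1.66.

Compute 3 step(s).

Equation: ln(x) + x = 2
Fixed-point form: x = 2 - ln(x)
x₀ = 1.66

x_1 = g(1.660000) = 1.493182
x_2 = g(1.493182) = 1.599090
x_3 = g(1.599090) = 1.530565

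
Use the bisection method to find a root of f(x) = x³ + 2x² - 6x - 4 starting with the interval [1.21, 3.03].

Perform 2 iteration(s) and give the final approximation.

f(x) = x³ + 2x² - 6x - 4
Initial interval: [1.21, 3.03]

Iteration 1:
  c_1 = (1.210000 + 3.030000)/2 = 2.120000
  f(c_1) = f(2.120000) = 1.796928
  f(a) × f(c) < 0, new interval: [1.210000, 2.120000]
Iteration 2:
  c_2 = (1.210000 + 2.120000)/2 = 1.665000
  f(c_2) = f(1.665000) = -3.829795
  f(a) × f(c) ≥ 0, new interval: [1.665000, 2.120000]

After 2 iteration(s), the approximation is c_2 = 1.665000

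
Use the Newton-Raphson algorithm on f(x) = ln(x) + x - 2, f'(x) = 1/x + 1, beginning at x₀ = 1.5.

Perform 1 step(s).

f(x) = ln(x) + x - 2
f'(x) = 1/x + 1
x₀ = 1.5

Newton-Raphson formula: x_{n+1} = x_n - f(x_n)/f'(x_n)

Iteration 1:
  f(1.500000) = -0.094535
  f'(1.500000) = 1.666667
  x_1 = 1.500000 - (-0.094535)/1.666667 = 1.556721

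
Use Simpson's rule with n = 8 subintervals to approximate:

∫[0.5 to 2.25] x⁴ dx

f(x) = x⁴
a = 0.5, b = 2.25, n = 8
h = (b - a)/n = 0.218750

Simpson's rule: (h/3)[f(x₀) + 4f(x₁) + 2f(x₂) + ... + f(xₙ)]

x_0 = 0.5000, f(x_0) = 0.062500, coefficient = 1
x_1 = 0.7188, f(x_1) = 0.266877, coefficient = 4
x_2 = 0.9375, f(x_2) = 0.772476, coefficient = 2
x_3 = 1.1562, f(x_3) = 1.787339, coefficient = 4
x_4 = 1.3750, f(x_4) = 3.574463, coefficient = 2
x_5 = 1.5938, f(x_5) = 6.451798, coefficient = 4
x_6 = 1.8125, f(x_6) = 10.792252, coefficient = 2
x_7 = 2.0312, f(x_7) = 17.023683, coefficient = 4
x_8 = 2.2500, f(x_8) = 25.628906, coefficient = 1

I ≈ (0.218750/3) × 158.088577 = 11.527292
Exact value: 11.526758
Error: 0.000534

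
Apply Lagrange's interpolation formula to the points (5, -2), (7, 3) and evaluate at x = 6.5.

Lagrange interpolation formula:
P(x) = Σ yᵢ × Lᵢ(x)
where Lᵢ(x) = Π_{j≠i} (x - xⱼ)/(xᵢ - xⱼ)

L_0(6.5) = (6.5 - 7)/(5 - 7) = 0.250000
L_1(6.5) = (6.5 - 5)/(7 - 5) = 0.750000

P(6.5) = (-2)×L_0(6.5) + 3×L_1(6.5)
P(6.5) = 1.750000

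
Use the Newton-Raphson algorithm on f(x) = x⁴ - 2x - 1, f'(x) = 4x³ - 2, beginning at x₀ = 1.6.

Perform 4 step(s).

f(x) = x⁴ - 2x - 1
f'(x) = 4x³ - 2
x₀ = 1.6

Newton-Raphson formula: x_{n+1} = x_n - f(x_n)/f'(x_n)

Iteration 1:
  f(1.600000) = 2.353600
  f'(1.600000) = 14.384000
  x_1 = 1.600000 - 2.353600/14.384000 = 1.436374
Iteration 2:
  f(1.436374) = 0.383921
  f'(1.436374) = 9.853930
  x_2 = 1.436374 - 0.383921/9.853930 = 1.397413
Iteration 3:
  f(1.397413) = 0.018454
  f'(1.397413) = 8.915255
  x_3 = 1.397413 - 0.018454/8.915255 = 1.395343
Iteration 4:
  f(1.395343) = 0.000050
  f'(1.395343) = 8.866823
  x_4 = 1.395343 - 0.000050/8.866823 = 1.395337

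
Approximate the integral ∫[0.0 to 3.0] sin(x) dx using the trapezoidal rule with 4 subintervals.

f(x) = sin(x)
a = 0.0, b = 3.0, n = 4
h = (b - a)/n = 0.750000

Trapezoidal rule: (h/2)[f(x₀) + 2f(x₁) + 2f(x₂) + ... + f(xₙ)]

x_0 = 0.0000, f(x_0) = 0.000000, coefficient = 1
x_1 = 0.7500, f(x_1) = 0.681639, coefficient = 2
x_2 = 1.5000, f(x_2) = 0.997495, coefficient = 2
x_3 = 2.2500, f(x_3) = 0.778073, coefficient = 2
x_4 = 3.0000, f(x_4) = 0.141120, coefficient = 1

I ≈ (0.750000/2) × 5.055534 = 1.895825
Exact value: 1.989992
Error: 0.094167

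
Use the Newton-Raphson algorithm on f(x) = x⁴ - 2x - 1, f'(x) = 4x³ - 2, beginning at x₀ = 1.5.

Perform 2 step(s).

f(x) = x⁴ - 2x - 1
f'(x) = 4x³ - 2
x₀ = 1.5

Newton-Raphson formula: x_{n+1} = x_n - f(x_n)/f'(x_n)

Iteration 1:
  f(1.500000) = 1.062500
  f'(1.500000) = 11.500000
  x_1 = 1.500000 - 1.062500/11.500000 = 1.407609
Iteration 2:
  f(1.407609) = 0.110579
  f'(1.407609) = 9.155931
  x_2 = 1.407609 - 0.110579/9.155931 = 1.395531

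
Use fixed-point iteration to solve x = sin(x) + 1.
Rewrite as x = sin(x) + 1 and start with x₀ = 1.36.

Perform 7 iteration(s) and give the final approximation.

Equation: x = sin(x) + 1
Fixed-point form: x = sin(x) + 1
x₀ = 1.36

x_1 = g(1.360000) = 1.977865
x_2 = g(1.977865) = 1.918285
x_3 = g(1.918285) = 1.940231
x_4 = g(1.940231) = 1.932532
x_5 = g(1.932532) = 1.935284
x_6 = g(1.935284) = 1.934306
x_7 = g(1.934306) = 1.934655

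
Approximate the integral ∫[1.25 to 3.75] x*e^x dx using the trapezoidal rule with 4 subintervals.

f(x) = x*e^x
a = 1.25, b = 3.75, n = 4
h = (b - a)/n = 0.625000

Trapezoidal rule: (h/2)[f(x₀) + 2f(x₁) + 2f(x₂) + ... + f(xₙ)]

x_0 = 1.2500, f(x_0) = 4.362929, coefficient = 1
x_1 = 1.8750, f(x_1) = 12.226536, coefficient = 2
x_2 = 2.5000, f(x_2) = 30.456235, coefficient = 2
x_3 = 3.1250, f(x_3) = 71.124672, coefficient = 2
x_4 = 3.7500, f(x_4) = 159.454058, coefficient = 1

I ≈ (0.625000/2) × 391.431872 = 122.322460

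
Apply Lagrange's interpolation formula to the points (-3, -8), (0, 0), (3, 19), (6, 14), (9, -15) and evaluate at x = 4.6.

Lagrange interpolation formula:
P(x) = Σ yᵢ × Lᵢ(x)
where Lᵢ(x) = Π_{j≠i} (x - xⱼ)/(xᵢ - xⱼ)

L_0(4.6) = (4.6 - 0)/(-3 - 0) × (4.6 - 3)/(-3 - 3) × (4.6 - 6)/(-3 - 6) × (4.6 - 9)/(-3 - 9) = 0.023322
L_1(4.6) = (4.6 - (-3))/(0 - (-3)) × (4.6 - 3)/(0 - 3) × (4.6 - 6)/(0 - 6) × (4.6 - 9)/(0 - 9) = -0.154127
L_2(4.6) = (4.6 - (-3))/(3 - (-3)) × (4.6 - 0)/(3 - 0) × (4.6 - 6)/(3 - 6) × (4.6 - 9)/(3 - 9) = 0.664672
L_3(4.6) = (4.6 - (-3))/(6 - (-3)) × (4.6 - 0)/(6 - 0) × (4.6 - 3)/(6 - 3) × (4.6 - 9)/(6 - 9) = 0.506416
L_4(4.6) = (4.6 - (-3))/(9 - (-3)) × (4.6 - 0)/(9 - 0) × (4.6 - 3)/(9 - 3) × (4.6 - 6)/(9 - 6) = -0.040283

P(4.6) = (-8)×L_0(4.6) + 0×L_1(4.6) + 19×L_2(4.6) + 14×L_3(4.6) + (-15)×L_4(4.6)
P(4.6) = 20.136263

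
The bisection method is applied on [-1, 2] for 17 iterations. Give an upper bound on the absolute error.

Bisection error bound: |error| ≤ (b-a)/2^n
|error| ≤ (2 - (-1))/2^17 = 3/2^17
|error| ≤ 0.0000228882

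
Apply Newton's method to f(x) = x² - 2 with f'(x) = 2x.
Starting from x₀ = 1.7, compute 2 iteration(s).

f(x) = x² - 2
f'(x) = 2x
x₀ = 1.7

Newton-Raphson formula: x_{n+1} = x_n - f(x_n)/f'(x_n)

Iteration 1:
  f(1.700000) = 0.890000
  f'(1.700000) = 3.400000
  x_1 = 1.700000 - 0.890000/3.400000 = 1.438235
Iteration 2:
  f(1.438235) = 0.068521
  f'(1.438235) = 2.876471
  x_2 = 1.438235 - 0.068521/2.876471 = 1.414414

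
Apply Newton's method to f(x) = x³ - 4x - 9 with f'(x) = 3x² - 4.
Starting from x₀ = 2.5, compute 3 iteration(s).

f(x) = x³ - 4x - 9
f'(x) = 3x² - 4
x₀ = 2.5

Newton-Raphson formula: x_{n+1} = x_n - f(x_n)/f'(x_n)

Iteration 1:
  f(2.500000) = -3.375000
  f'(2.500000) = 14.750000
  x_1 = 2.500000 - (-3.375000)/14.750000 = 2.728814
Iteration 2:
  f(2.728814) = 0.404647
  f'(2.728814) = 18.339270
  x_2 = 2.728814 - 0.404647/18.339270 = 2.706749
Iteration 3:
  f(2.706749) = 0.003975
  f'(2.706749) = 17.979471
  x_3 = 2.706749 - 0.003975/17.979471 = 2.706528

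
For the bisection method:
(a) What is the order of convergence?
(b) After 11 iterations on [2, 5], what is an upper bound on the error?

(a) Bisection has linear (order 1) convergence; the error is halved each step.

(b) Error bound = (b-a)/2^n = (5 - 2)/2^{11}
    = 3/2^{11}

(a) 1 (linear); (b) error ≤ 1.46e-03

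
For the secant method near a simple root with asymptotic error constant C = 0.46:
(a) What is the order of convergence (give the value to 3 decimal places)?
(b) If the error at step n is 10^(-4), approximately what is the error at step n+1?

(a) Secant method has superlinear convergence with order φ = (1+√5)/2 ≈ 1.618.
    This means |e_{n+1}| ≈ C|e_n|^1.618.

(b) With |e_n| = 10^(-4) and C = 0.46:
    |e_{n+1}| ≈ 0.46 × (10^(-4))^1.618 = 0.46 × 10^(-6.47)

(a) ≈ 1.618 (golden ratio); (b) |e_{n+1}| ≈ 1.551e-07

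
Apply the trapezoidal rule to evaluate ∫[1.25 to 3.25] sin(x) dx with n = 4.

f(x) = sin(x)
a = 1.25, b = 3.25, n = 4
h = (b - a)/n = 0.500000

Trapezoidal rule: (h/2)[f(x₀) + 2f(x₁) + 2f(x₂) + ... + f(xₙ)]

x_0 = 1.2500, f(x_0) = 0.948985, coefficient = 1
x_1 = 1.7500, f(x_1) = 0.983986, coefficient = 2
x_2 = 2.2500, f(x_2) = 0.778073, coefficient = 2
x_3 = 2.7500, f(x_3) = 0.381661, coefficient = 2
x_4 = 3.2500, f(x_4) = -0.108195, coefficient = 1

I ≈ (0.500000/2) × 5.128230 = 1.282057
Exact value: 1.309452
Error: 0.027395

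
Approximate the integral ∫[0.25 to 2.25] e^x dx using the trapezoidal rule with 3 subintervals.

f(x) = e^x
a = 0.25, b = 2.25, n = 3
h = (b - a)/n = 0.666667

Trapezoidal rule: (h/2)[f(x₀) + 2f(x₁) + 2f(x₂) + ... + f(xₙ)]

x_0 = 0.2500, f(x_0) = 1.284025, coefficient = 1
x_1 = 0.9167, f(x_1) = 2.500940, coefficient = 2
x_2 = 1.5833, f(x_2) = 4.871166, coefficient = 2
x_3 = 2.2500, f(x_3) = 9.487736, coefficient = 1

I ≈ (0.666667/2) × 25.515973 = 8.505324
Exact value: 8.203710
Error: 0.301614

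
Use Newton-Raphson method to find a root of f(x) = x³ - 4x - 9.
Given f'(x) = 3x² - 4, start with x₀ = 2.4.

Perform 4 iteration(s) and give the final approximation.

f(x) = x³ - 4x - 9
f'(x) = 3x² - 4
x₀ = 2.4

Newton-Raphson formula: x_{n+1} = x_n - f(x_n)/f'(x_n)

Iteration 1:
  f(2.400000) = -4.776000
  f'(2.400000) = 13.280000
  x_1 = 2.400000 - (-4.776000)/13.280000 = 2.759639
Iteration 2:
  f(2.759639) = 0.977763
  f'(2.759639) = 18.846815
  x_2 = 2.759639 - 0.977763/18.846815 = 2.707759
Iteration 3:
  f(2.707759) = 0.022143
  f'(2.707759) = 17.995878
  x_3 = 2.707759 - 0.022143/17.995878 = 2.706529
Iteration 4:
  f(2.706529) = 0.000012
  f'(2.706529) = 17.975892
  x_4 = 2.706529 - 0.000012/17.975892 = 2.706528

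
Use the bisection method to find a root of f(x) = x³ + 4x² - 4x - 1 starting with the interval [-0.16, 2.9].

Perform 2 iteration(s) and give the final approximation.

f(x) = x³ + 4x² - 4x - 1
Initial interval: [-0.16, 2.9]

Iteration 1:
  c_1 = (-0.160000 + 2.900000)/2 = 1.370000
  f(c_1) = f(1.370000) = 3.598953
  f(a) × f(c) < 0, new interval: [-0.160000, 1.370000]
Iteration 2:
  c_2 = (-0.160000 + 1.370000)/2 = 0.605000
  f(c_2) = f(0.605000) = -1.734455
  f(a) × f(c) ≥ 0, new interval: [0.605000, 1.370000]

After 2 iteration(s), the approximation is c_2 = 0.605000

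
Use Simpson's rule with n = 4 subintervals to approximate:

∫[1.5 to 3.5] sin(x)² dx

f(x) = sin(x)²
a = 1.5, b = 3.5, n = 4
h = (b - a)/n = 0.500000

Simpson's rule: (h/3)[f(x₀) + 4f(x₁) + 2f(x₂) + ... + f(xₙ)]

x_0 = 1.5000, f(x_0) = 0.994996, coefficient = 1
x_1 = 2.0000, f(x_1) = 0.826822, coefficient = 4
x_2 = 2.5000, f(x_2) = 0.358169, coefficient = 2
x_3 = 3.0000, f(x_3) = 0.019915, coefficient = 4
x_4 = 3.5000, f(x_4) = 0.123049, coefficient = 1

I ≈ (0.500000/3) × 5.221330 = 0.870222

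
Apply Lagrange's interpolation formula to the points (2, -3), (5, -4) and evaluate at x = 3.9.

Lagrange interpolation formula:
P(x) = Σ yᵢ × Lᵢ(x)
where Lᵢ(x) = Π_{j≠i} (x - xⱼ)/(xᵢ - xⱼ)

L_0(3.9) = (3.9 - 5)/(2 - 5) = 0.366667
L_1(3.9) = (3.9 - 2)/(5 - 2) = 0.633333

P(3.9) = (-3)×L_0(3.9) + (-4)×L_1(3.9)
P(3.9) = -3.633333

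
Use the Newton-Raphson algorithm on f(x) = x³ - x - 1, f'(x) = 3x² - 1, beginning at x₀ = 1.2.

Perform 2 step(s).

f(x) = x³ - x - 1
f'(x) = 3x² - 1
x₀ = 1.2

Newton-Raphson formula: x_{n+1} = x_n - f(x_n)/f'(x_n)

Iteration 1:
  f(1.200000) = -0.472000
  f'(1.200000) = 3.320000
  x_1 = 1.200000 - (-0.472000)/3.320000 = 1.342169
Iteration 2:
  f(1.342169) = 0.075636
  f'(1.342169) = 4.404250
  x_2 = 1.342169 - 0.075636/4.404250 = 1.324995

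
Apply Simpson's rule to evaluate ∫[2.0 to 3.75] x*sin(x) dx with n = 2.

f(x) = x*sin(x)
a = 2.0, b = 3.75, n = 2
h = (b - a)/n = 0.875000

Simpson's rule: (h/3)[f(x₀) + 4f(x₁) + 2f(x₂) + ... + f(xₙ)]

x_0 = 2.0000, f(x_0) = 1.818595, coefficient = 1
x_1 = 2.8750, f(x_1) = 0.757407, coefficient = 4
x_2 = 3.7500, f(x_2) = -2.143355, coefficient = 1

I ≈ (0.875000/3) × 2.704869 = 0.788920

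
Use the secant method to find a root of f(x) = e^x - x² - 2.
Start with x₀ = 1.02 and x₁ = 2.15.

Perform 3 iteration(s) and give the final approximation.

f(x) = e^x - x² - 2
x₀ = 1.02, x₁ = 2.15

Secant formula: x_{n+1} = x_n - f(x_n)(x_n - x_{n-1})/(f(x_n) - f(x_{n-1}))

Iteration 1:
  f(1.020000) = -0.267205
  f(2.150000) = 1.962358
  x_2 = 2.150000 - 1.962358×(2.150000 - 1.020000)/(1.962358 - (-0.267205))
       = 1.155426
Iteration 2:
  f(2.150000) = 1.962358
  f(1.155426) = -0.159633
  x_3 = 1.155426 - (-0.159633)×(1.155426 - 2.150000)/(-0.159633 - 1.962358)
       = 1.230246
Iteration 3:
  f(1.155426) = -0.159633
  f(1.230246) = -0.091434
  x_4 = 1.230246 - (-0.091434)×(1.230246 - 1.155426)/(-0.091434 - (-0.159633))
       = 1.330556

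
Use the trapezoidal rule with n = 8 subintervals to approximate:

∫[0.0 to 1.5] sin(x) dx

f(x) = sin(x)
a = 0.0, b = 1.5, n = 8
h = (b - a)/n = 0.187500

Trapezoidal rule: (h/2)[f(x₀) + 2f(x₁) + 2f(x₂) + ... + f(xₙ)]

x_0 = 0.0000, f(x_0) = 0.000000, coefficient = 1
x_1 = 0.1875, f(x_1) = 0.186403, coefficient = 2
x_2 = 0.3750, f(x_2) = 0.366273, coefficient = 2
x_3 = 0.5625, f(x_3) = 0.533303, coefficient = 2
x_4 = 0.7500, f(x_4) = 0.681639, coefficient = 2
x_5 = 0.9375, f(x_5) = 0.806081, coefficient = 2
x_6 = 1.1250, f(x_6) = 0.902268, coefficient = 2
x_7 = 1.3125, f(x_7) = 0.966827, coefficient = 2
x_8 = 1.5000, f(x_8) = 0.997495, coefficient = 1

I ≈ (0.187500/2) × 9.883080 = 0.926539
Exact value: 0.929263
Error: 0.002724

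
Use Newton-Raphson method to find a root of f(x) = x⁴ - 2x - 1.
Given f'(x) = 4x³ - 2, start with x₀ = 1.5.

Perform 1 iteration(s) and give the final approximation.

f(x) = x⁴ - 2x - 1
f'(x) = 4x³ - 2
x₀ = 1.5

Newton-Raphson formula: x_{n+1} = x_n - f(x_n)/f'(x_n)

Iteration 1:
  f(1.500000) = 1.062500
  f'(1.500000) = 11.500000
  x_1 = 1.500000 - 1.062500/11.500000 = 1.407609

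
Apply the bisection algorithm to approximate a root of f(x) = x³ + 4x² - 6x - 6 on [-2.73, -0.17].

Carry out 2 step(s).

f(x) = x³ + 4x² - 6x - 6
Initial interval: [-2.73, -0.17]

Iteration 1:
  c_1 = (-2.730000 + (-0.170000))/2 = -1.450000
  f(c_1) = f(-1.450000) = 8.061375
  f(a) × f(c) ≥ 0, new interval: [-1.450000, -0.170000]
Iteration 2:
  c_2 = (-1.450000 + (-0.170000))/2 = -0.810000
  f(c_2) = f(-0.810000) = 0.952959
  f(a) × f(c) ≥ 0, new interval: [-0.810000, -0.170000]

After 2 iteration(s), the approximation is c_2 = -0.810000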